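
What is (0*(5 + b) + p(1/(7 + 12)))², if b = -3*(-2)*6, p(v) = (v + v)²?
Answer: 16/130321 ≈ 0.00012277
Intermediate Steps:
p(v) = 4*v² (p(v) = (2*v)² = 4*v²)
b = 36 (b = 6*6 = 36)
(0*(5 + b) + p(1/(7 + 12)))² = (0*(5 + 36) + 4*(1/(7 + 12))²)² = (0*41 + 4*(1/19)²)² = (0 + 4*(1/19)²)² = (0 + 4*(1/361))² = (0 + 4/361)² = (4/361)² = 16/130321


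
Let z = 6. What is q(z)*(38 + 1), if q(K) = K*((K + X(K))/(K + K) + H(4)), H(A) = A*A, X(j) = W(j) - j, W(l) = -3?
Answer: 7371/2 ≈ 3685.5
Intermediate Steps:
X(j) = -3 - j
H(A) = A²
q(K) = K*(16 - 3/(2*K)) (q(K) = K*((K + (-3 - K))/(K + K) + 4²) = K*(-3*1/(2*K) + 16) = K*(-3/(2*K) + 16) = K*(16 - 3/(2*K)))
q(z)*(38 + 1) = (-3/2 + 16*6)*(38 + 1) = (-3/2 + 96)*39 = (189/2)*39 = 7371/2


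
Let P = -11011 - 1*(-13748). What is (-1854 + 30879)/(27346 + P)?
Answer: 29025/30083 ≈ 0.96483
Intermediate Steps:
P = 2737 (P = -11011 + 13748 = 2737)
(-1854 + 30879)/(27346 + P) = (-1854 + 30879)/(27346 + 2737) = 29025/30083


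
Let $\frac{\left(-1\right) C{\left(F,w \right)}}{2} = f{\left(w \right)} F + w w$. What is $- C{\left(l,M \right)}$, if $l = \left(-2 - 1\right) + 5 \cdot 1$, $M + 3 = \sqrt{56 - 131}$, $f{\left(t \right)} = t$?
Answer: $-144 - 40 i \sqrt{3} \approx -144.0 - 69.282 i$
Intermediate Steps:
$M = -3 + 5 i \sqrt{3}$ ($M = -3 + \sqrt{56 - 131} = -3 + \sqrt{-75} = -3 + 5 i \sqrt{3} \approx -3.0 + 8.6602 i$)
$l = 2$ ($l = -3 + 5 = 2$)
$C{\left(F,w \right)} = - 2 w^{2} - 2 F w$ ($C{\left(F,w \right)} = - 2 \left(w F + w w\right) = - 2 \left(F w + w^{2}\right) = - 2 \left(w^{2} + F w\right) = - 2 w^{2} - 2 F w$)
$- C{\left(l,M \right)} = - 2 \left(-3 + 5 i \sqrt{3}\right) \left(\left(-1\right) 2 - \left(-3 + 5 i \sqrt{3}\right)\right) = - 2 \left(-3 + 5 i \sqrt{3}\right) \left(-2 + \left(3 - 5 i \sqrt{3}\right)\right) = - 2 \left(-3 + 5 i \sqrt{3}\right) \left(1 - 5 i \sqrt{3}\right) = - 2 \left(1 - 5 i \sqrt{3}\right) \left(-3 + 5 i \sqrt{3}\right)$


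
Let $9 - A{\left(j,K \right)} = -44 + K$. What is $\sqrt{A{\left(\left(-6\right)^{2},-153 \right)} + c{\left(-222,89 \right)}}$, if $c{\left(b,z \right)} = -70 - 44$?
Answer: $2 \sqrt{23} \approx 9.5917$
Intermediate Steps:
$A{\left(j,K \right)} = 53 - K$ ($A{\left(j,K \right)} = 9 - \left(-44 + K\right) = 53 - K$)
$c{\left(b,z \right)} = -114$
$\sqrt{A{\left(\left(-6\right)^{2},-153 \right)} + c{\left(-222,89 \right)}} = \sqrt{\left(53 - -153\right) - 114} = \sqrt{\left(53 + 153\right) - 114} = \sqrt{206 - 114} = \sqrt{92} = 2 \sqrt{23}$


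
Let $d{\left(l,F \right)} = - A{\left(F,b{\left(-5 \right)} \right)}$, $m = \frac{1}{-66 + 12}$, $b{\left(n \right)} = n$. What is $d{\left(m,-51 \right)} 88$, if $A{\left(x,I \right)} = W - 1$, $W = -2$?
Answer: $264$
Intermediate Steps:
$A{\left(x,I \right)} = -3$ ($A{\left(x,I \right)} = -2 - 1 = -3$)
$m = - \frac{1}{54}$ ($m = \frac{1}{-54} = - \frac{1}{54} \approx -0.018519$)
$d{\left(l,F \right)} = 3$ ($d{\left(l,F \right)} = \left(-1\right) \left(-3\right) = 3$)
$d{\left(m,-51 \right)} 88 = 3 \cdot 88 = 264$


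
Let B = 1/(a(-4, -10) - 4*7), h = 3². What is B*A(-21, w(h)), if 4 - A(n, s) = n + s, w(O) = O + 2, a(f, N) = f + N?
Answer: -⅓ ≈ -0.33333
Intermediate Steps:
a(f, N) = N + f
h = 9
w(O) = 2 + O
B = -1/42 (B = 1/((-10 - 4) - 4*7) = 1/(-14 - 28) = 1/(-42) = -1/42 ≈ -0.023810)
A(n, s) = 4 - n - s (A(n, s) = 4 - (n + s) = 4 + (-n - s) = 4 - n - s)
B*A(-21, w(h)) = -(4 - 1*(-21) - (2 + 9))/42 = -(4 + 21 - 1*11)/42 = -(4 + 21 - 11)/42 = -1/42*14 = -⅓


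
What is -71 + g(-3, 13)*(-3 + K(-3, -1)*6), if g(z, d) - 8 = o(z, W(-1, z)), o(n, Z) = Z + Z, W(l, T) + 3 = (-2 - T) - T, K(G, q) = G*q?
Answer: 79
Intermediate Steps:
W(l, T) = -5 - 2*T (W(l, T) = -3 + ((-2 - T) - T) = -3 + (-2 - 2*T) = -5 - 2*T)
o(n, Z) = 2*Z
g(z, d) = -2 - 4*z (g(z, d) = 8 + 2*(-5 - 2*z) = 8 + (-10 - 4*z) = -2 - 4*z)
-71 + g(-3, 13)*(-3 + K(-3, -1)*6) = -71 + (-2 - 4*(-3))*(-3 - 3*(-1)*6) = -71 + (-2 + 12)*(-3 + 3*6) = -71 + 10*(-3 + 18) = -71 + 10*15 = -71 + 150 = 79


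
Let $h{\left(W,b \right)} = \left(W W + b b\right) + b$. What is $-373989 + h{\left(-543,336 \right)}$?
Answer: $34092$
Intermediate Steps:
$h{\left(W,b \right)} = b + W^{2} + b^{2}$ ($h{\left(W,b \right)} = \left(W^{2} + b^{2}\right) + b = b + W^{2} + b^{2}$)
$-373989 + h{\left(-543,336 \right)} = -373989 + \left(336 + \left(-543\right)^{2} + 336^{2}\right) = -373989 + \left(336 + 294849 + 112896\right) = -373989 + 408081 = 34092$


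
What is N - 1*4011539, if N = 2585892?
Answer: -1425647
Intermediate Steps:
N - 1*4011539 = 2585892 - 1*4011539 = 2585892 - 4011539 = -1425647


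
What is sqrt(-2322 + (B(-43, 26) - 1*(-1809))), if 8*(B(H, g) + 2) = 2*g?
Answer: 3*I*sqrt(226)/2 ≈ 22.55*I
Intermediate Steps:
B(H, g) = -2 + g/4 (B(H, g) = -2 + (2*g)/8 = -2 + g/4)
sqrt(-2322 + (B(-43, 26) - 1*(-1809))) = sqrt(-2322 + ((-2 + (1/4)*26) - 1*(-1809))) = sqrt(-2322 + ((-2 + 13/2) + 1809)) = sqrt(-2322 + (9/2 + 1809)) = sqrt(-2322 + 3627/2) = sqrt(-1017/2) = 3*I*sqrt(226)/2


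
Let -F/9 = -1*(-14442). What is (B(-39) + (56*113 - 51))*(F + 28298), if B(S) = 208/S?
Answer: -1913109200/3 ≈ -6.3770e+8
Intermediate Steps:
F = -129978 (F = -(-9)*(-14442) = -9*14442 = -129978)
(B(-39) + (56*113 - 51))*(F + 28298) = (208/(-39) + (56*113 - 51))*(-129978 + 28298) = (208*(-1/39) + (6328 - 51))*(-101680) = (-16/3 + 6277)*(-101680) = (18815/3)*(-101680) = -1913109200/3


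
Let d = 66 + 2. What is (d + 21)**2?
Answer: 7921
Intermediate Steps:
d = 68
(d + 21)**2 = (68 + 21)**2 = 89**2 = 7921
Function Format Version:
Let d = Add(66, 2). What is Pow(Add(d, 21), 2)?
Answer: 7921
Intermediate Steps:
d = 68
Pow(Add(d, 21), 2) = Pow(Add(68, 21), 2) = Pow(89, 2) = 7921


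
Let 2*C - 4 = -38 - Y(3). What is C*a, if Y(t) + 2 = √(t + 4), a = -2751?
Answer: 44016 + 2751*√7/2 ≈ 47655.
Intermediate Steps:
Y(t) = -2 + √(4 + t) (Y(t) = -2 + √(t + 4) = -2 + √(4 + t))
C = -16 - √7/2 (C = 2 + (-38 - (-2 + √(4 + 3)))/2 = 2 + (-38 - (-2 + √7))/2 = 2 + (-38 + (2 - √7))/2 = 2 + (-36 - √7)/2 = 2 + (-18 - √7/2) = -16 - √7/2 ≈ -17.323)
C*a = (-16 - √7/2)*(-2751) = 44016 + 2751*√7/2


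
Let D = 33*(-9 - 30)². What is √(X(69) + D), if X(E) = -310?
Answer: √49883 ≈ 223.34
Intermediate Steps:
D = 50193 (D = 33*(-39)² = 33*1521 = 50193)
√(X(69) + D) = √(-310 + 50193) = √49883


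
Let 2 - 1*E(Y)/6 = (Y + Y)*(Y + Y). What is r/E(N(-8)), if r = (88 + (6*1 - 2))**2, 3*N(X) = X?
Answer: -6348/119 ≈ -53.345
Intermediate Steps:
N(X) = X/3
E(Y) = 12 - 24*Y**2 (E(Y) = 12 - 6*(Y + Y)*(Y + Y) = 12 - 6*2*Y*2*Y = 12 - 24*Y**2)
r = 8464 (r = (88 + (6 - 2))**2 = (88 + 4)**2 = 92**2 = 8464)
r/E(N(-8)) = 8464/(12 - 24*((1/3)*(-8))**2) = 8464/(12 - 24*(-8/3)**2) = 8464/(12 - 24*64/9) = 8464/(12 - 512/3) = 8464/(-476/3) = 8464*(-3/476) = -6348/119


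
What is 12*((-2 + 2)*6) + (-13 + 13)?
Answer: 0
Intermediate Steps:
12*((-2 + 2)*6) + (-13 + 13) = 12*(0*6) + 0 = 12*0 + 0 = 0 + 0 = 0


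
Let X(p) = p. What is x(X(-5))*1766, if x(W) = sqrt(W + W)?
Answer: 1766*I*sqrt(10) ≈ 5584.6*I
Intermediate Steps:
x(W) = sqrt(2)*sqrt(W) (x(W) = sqrt(2*W) = sqrt(2)*sqrt(W))
x(X(-5))*1766 = (sqrt(2)*sqrt(-5))*1766 = (sqrt(2)*(I*sqrt(5)))*1766 = (I*sqrt(10))*1766 = 1766*I*sqrt(10)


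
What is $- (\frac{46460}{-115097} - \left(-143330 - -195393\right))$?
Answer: $\frac{5992341571}{115097} \approx 52063.0$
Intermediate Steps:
$- (\frac{46460}{-115097} - \left(-143330 - -195393\right)) = - (46460 \left(- \frac{1}{115097}\right) - \left(-143330 + 195393\right)) = - (- \frac{46460}{115097} - 52063) = \left(-1\right) \left(- \frac{5992341571}{115097}\right) = \frac{5992341571}{115097}$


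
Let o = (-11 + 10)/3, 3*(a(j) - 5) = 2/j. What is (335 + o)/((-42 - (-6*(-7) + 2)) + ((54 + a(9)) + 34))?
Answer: 9036/191 ≈ 47.309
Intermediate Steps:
a(j) = 5 + 2/(3*j) (a(j) = 5 + (2/j)/3 = 5 + 2/(3*j))
o = -⅓ (o = (⅓)*(-1) = -⅓ ≈ -0.33333)
(335 + o)/((-42 - (-6*(-7) + 2)) + ((54 + a(9)) + 34)) = (335 - ⅓)/((-42 - (-6*(-7) + 2)) + ((54 + (5 + (⅔)/9)) + 34)) = 1004/(3*((-42 - (42 + 2)) + ((54 + (5 + (⅔)*(⅑))) + 34))) = 1004/(3*((-42 - 1*44) + ((54 + (5 + 2/27)) + 34))) = 1004/(3*((-42 - 44) + ((54 + 137/27) + 34))) = 1004/(3*(-86 + (1595/27 + 34))) = 1004/(3*(-86 + 2513/27)) = 1004/(3*(191/27)) = (1004/3)*(27/191) = 9036/191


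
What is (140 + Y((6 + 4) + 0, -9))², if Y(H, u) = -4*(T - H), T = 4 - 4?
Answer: 32400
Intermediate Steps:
T = 0
Y(H, u) = 4*H (Y(H, u) = -4*(0 - H) = -(-4)*H = 4*H)
(140 + Y((6 + 4) + 0, -9))² = (140 + 4*((6 + 4) + 0))² = (140 + 4*(10 + 0))² = (140 + 4*10)² = (140 + 40)² = 180² = 32400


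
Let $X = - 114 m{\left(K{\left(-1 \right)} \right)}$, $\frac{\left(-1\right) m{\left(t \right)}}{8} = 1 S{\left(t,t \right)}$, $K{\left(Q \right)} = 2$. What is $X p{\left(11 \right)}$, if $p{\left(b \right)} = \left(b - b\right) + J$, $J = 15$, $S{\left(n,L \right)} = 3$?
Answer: $41040$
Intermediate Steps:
$m{\left(t \right)} = -24$ ($m{\left(t \right)} = - 8 \cdot 1 \cdot 3 = \left(-8\right) 3 = -24$)
$p{\left(b \right)} = 15$ ($p{\left(b \right)} = \left(b - b\right) + 15 = 0 + 15 = 15$)
$X = 2736$ ($X = \left(-114\right) \left(-24\right) = 2736$)
$X p{\left(11 \right)} = 2736 \cdot 15 = 41040$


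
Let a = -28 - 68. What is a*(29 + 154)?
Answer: -17568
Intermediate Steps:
a = -96
a*(29 + 154) = -96*(29 + 154) = -96*183 = -17568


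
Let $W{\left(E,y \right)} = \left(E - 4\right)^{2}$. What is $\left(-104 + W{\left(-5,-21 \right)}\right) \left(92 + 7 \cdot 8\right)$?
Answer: $-3404$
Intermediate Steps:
$W{\left(E,y \right)} = \left(-4 + E\right)^{2}$
$\left(-104 + W{\left(-5,-21 \right)}\right) \left(92 + 7 \cdot 8\right) = \left(-104 + \left(-4 - 5\right)^{2}\right) \left(92 + 7 \cdot 8\right) = \left(-104 + \left(-9\right)^{2}\right) \left(92 + 56\right) = \left(-104 + 81\right) 148 = \left(-23\right) 148 = -3404$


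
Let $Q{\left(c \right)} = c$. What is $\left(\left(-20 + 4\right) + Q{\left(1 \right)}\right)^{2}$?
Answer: $225$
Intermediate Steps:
$\left(\left(-20 + 4\right) + Q{\left(1 \right)}\right)^{2} = \left(\left(-20 + 4\right) + 1\right)^{2} = \left(-16 + 1\right)^{2} = \left(-15\right)^{2} = 225$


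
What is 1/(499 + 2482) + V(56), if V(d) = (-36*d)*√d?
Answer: 1/2981 - 4032*√14 ≈ -15086.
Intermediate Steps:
V(d) = -36*d^(3/2)
1/(499 + 2482) + V(56) = 1/(499 + 2482) - 4032*√14 = 1/2981 - 4032*√14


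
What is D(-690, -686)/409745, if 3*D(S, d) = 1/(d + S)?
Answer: -1/1691427360 ≈ -5.9122e-10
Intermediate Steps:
D(S, d) = 1/(3*(S + d)) (D(S, d) = 1/(3*(d + S)) = 1/(3*(S + d)))
D(-690, -686)/409745 = (1/(3*(-690 - 686)))/409745 = ((1/3)/(-1376))*(1/409745) = ((1/3)*(-1/1376))*(1/409745) = -1/4128*1/409745 = -1/1691427360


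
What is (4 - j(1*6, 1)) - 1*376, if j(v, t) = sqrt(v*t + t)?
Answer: -372 - sqrt(7) ≈ -374.65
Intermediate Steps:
j(v, t) = sqrt(t + t*v) (j(v, t) = sqrt(t*v + t) = sqrt(t + t*v))
(4 - j(1*6, 1)) - 1*376 = (4 - sqrt(1*(1 + 1*6))) - 1*376 = (4 - sqrt(1*(1 + 6))) - 376 = (4 - sqrt(1*7)) - 376 = (4 - sqrt(7)) - 376 = -372 - sqrt(7)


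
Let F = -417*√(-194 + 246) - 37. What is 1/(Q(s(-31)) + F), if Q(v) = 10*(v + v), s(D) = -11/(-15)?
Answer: 201/81375563 - 7506*√13/81375563 ≈ -0.00033010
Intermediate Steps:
s(D) = 11/15 (s(D) = -11*(-1/15) = 11/15)
Q(v) = 20*v (Q(v) = 10*(2*v) = 20*v)
F = -37 - 834*√13 (F = -834*√13 - 37 = -37 - 834*√13 ≈ -3044.0)
1/(Q(s(-31)) + F) = 1/(20*(11/15) + (-37 - 834*√13)) = 1/(44/3 + (-37 - 834*√13)) = 1/(-67/3 - 834*√13)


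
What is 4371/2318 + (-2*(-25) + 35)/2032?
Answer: 4539451/2355088 ≈ 1.9275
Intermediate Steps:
4371/2318 + (-2*(-25) + 35)/2032 = 4371*(1/2318) + (50 + 35)*(1/2032) = 4371/2318 + 85*(1/2032) = 4371/2318 + 85/2032 = 4539451/2355088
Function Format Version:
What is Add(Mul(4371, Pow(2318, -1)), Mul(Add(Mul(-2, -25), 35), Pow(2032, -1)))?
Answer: Rational(4539451, 2355088) ≈ 1.9275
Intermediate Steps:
Add(Mul(4371, Pow(2318, -1)), Mul(Add(Mul(-2, -25), 35), Pow(2032, -1))) = Add(Mul(4371, Rational(1, 2318)), Mul(Add(50, 35), Rational(1, 2032))) = Add(Rational(4371, 2318), Mul(85, Rational(1, 2032))) = Add(Rational(4371, 2318), Rational(85, 2032)) = Rational(4539451, 2355088)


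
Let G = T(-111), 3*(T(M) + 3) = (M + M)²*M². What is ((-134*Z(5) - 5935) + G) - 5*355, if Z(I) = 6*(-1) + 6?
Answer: 202401675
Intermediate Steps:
T(M) = -3 + 4*M⁴/3 (T(M) = -3 + ((M + M)²*M²)/3 = -3 + ((2*M)²*M²)/3 = -3 + ((4*M²)*M²)/3 = -3 + (4*M⁴)/3 = -3 + 4*M⁴/3)
Z(I) = 0 (Z(I) = -6 + 6 = 0)
G = 202409385 (G = -3 + (4/3)*(-111)⁴ = -3 + (4/3)*151807041 = -3 + 202409388 = 202409385)
((-134*Z(5) - 5935) + G) - 5*355 = ((-134*0 - 5935) + 202409385) - 5*355 = ((0 - 5935) + 202409385) - 1*1775 = (-5935 + 202409385) - 1775 = 202403450 - 1775 = 202401675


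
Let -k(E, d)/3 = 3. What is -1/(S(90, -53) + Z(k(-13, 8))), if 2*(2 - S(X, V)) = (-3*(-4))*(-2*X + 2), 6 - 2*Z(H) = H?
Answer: -2/2155 ≈ -0.00092807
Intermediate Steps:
k(E, d) = -9 (k(E, d) = -3*3 = -9)
Z(H) = 3 - H/2
S(X, V) = -10 + 12*X (S(X, V) = 2 - (-3*(-4))*(-2*X + 2)/2 = 2 - 6*(2 - 2*X) = 2 - (24 - 24*X)/2 = 2 + (-12 + 12*X) = -10 + 12*X)
-1/(S(90, -53) + Z(k(-13, 8))) = -1/((-10 + 12*90) + (3 - 1/2*(-9))) = -1/((-10 + 1080) + (3 + 9/2)) = -1/(1070 + 15/2) = -1/2155/2 = -1*2/2155 = -2/2155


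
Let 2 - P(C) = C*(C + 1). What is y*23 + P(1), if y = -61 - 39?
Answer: -2300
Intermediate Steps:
y = -100
P(C) = 2 - C*(1 + C) (P(C) = 2 - C*(C + 1) = 2 - C*(1 + C))
y*23 + P(1) = -100*23 + (2 - 1*1 - 1*1**2) = -2300 + (2 - 1 - 1*1) = -2300 + (2 - 1 - 1) = -2300 + 0 = -2300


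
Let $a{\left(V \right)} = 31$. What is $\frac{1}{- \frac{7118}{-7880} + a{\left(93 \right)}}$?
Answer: $\frac{3940}{125699} \approx 0.031345$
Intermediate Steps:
$\frac{1}{- \frac{7118}{-7880} + a{\left(93 \right)}} = \frac{1}{- \frac{7118}{-7880} + 31} = \frac{1}{\left(-7118\right) \left(- \frac{1}{7880}\right) + 31} = \frac{1}{\frac{3559}{3940} + 31} = \frac{1}{\frac{125699}{3940}} = \frac{3940}{125699}$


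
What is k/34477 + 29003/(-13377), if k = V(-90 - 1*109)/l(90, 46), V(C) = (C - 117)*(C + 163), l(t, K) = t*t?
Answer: -5768755637/2660762475 ≈ -2.1681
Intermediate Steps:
l(t, K) = t²
V(C) = (-117 + C)*(163 + C)
k = 316/225 (k = (-19071 + (-90 - 1*109)² + 46*(-90 - 1*109))/(90²) = (-19071 + (-90 - 109)² + 46*(-90 - 109))/8100 = (-19071 + (-199)² + 46*(-199))*(1/8100) = (-19071 + 39601 - 9154)*(1/8100) = 11376*(1/8100) = 316/225 ≈ 1.4044)
k/34477 + 29003/(-13377) = (316/225)/34477 + 29003/(-13377) = (316/225)*(1/34477) + 29003*(-1/13377) = 316/7757325 - 2231/1029 = -5768755637/2660762475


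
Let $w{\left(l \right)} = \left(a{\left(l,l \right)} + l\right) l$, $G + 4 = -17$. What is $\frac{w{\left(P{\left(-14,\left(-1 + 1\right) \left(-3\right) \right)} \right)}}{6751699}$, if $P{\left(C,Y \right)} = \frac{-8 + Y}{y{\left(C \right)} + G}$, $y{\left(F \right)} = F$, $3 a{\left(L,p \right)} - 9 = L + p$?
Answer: $\frac{568}{4962498765} \approx 1.1446 \cdot 10^{-7}$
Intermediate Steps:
$a{\left(L,p \right)} = 3 + \frac{L}{3} + \frac{p}{3}$ ($a{\left(L,p \right)} = 3 + \frac{L + p}{3} = 3 + \left(\frac{L}{3} + \frac{p}{3}\right) = 3 + \frac{L}{3} + \frac{p}{3}$)
$G = -21$ ($G = -4 - 17 = -21$)
$P{\left(C,Y \right)} = \frac{-8 + Y}{-21 + C}$ ($P{\left(C,Y \right)} = \frac{-8 + Y}{C - 21} = \frac{-8 + Y}{-21 + C}$)
$w{\left(l \right)} = l \left(3 + \frac{5 l}{3}\right)$ ($w{\left(l \right)} = \left(\left(3 + \frac{l}{3} + \frac{l}{3}\right) + l\right) l = \left(\left(3 + \frac{2 l}{3}\right) + l\right) l = \left(3 + \frac{5 l}{3}\right) l = l \left(3 + \frac{5 l}{3}\right)$)
$\frac{w{\left(P{\left(-14,\left(-1 + 1\right) \left(-3\right) \right)} \right)}}{6751699} = \frac{\frac{1}{3} \frac{-8 + \left(-1 + 1\right) \left(-3\right)}{-21 - 14} \left(9 + 5 \frac{-8 + \left(-1 + 1\right) \left(-3\right)}{-21 - 14}\right)}{6751699} = \frac{\frac{-8 + 0 \left(-3\right)}{-35} \left(9 + 5 \frac{-8 + 0 \left(-3\right)}{-35}\right)}{3} \cdot \frac{1}{6751699} = \frac{- \frac{-8 + 0}{35} \left(9 + 5 \left(- \frac{-8 + 0}{35}\right)\right)}{3} \cdot \frac{1}{6751699} = \frac{\left(- \frac{1}{35}\right) \left(-8\right) \left(9 + 5 \left(\left(- \frac{1}{35}\right) \left(-8\right)\right)\right)}{3} \cdot \frac{1}{6751699} = \frac{1}{3} \cdot \frac{8}{35} \left(9 + 5 \cdot \frac{8}{35}\right) \frac{1}{6751699} = \frac{1}{3} \cdot \frac{8}{35} \left(9 + \frac{8}{7}\right) \frac{1}{6751699} = \frac{1}{3} \cdot \frac{8}{35} \cdot \frac{71}{7} \cdot \frac{1}{6751699} = \frac{568}{735} \cdot \frac{1}{6751699} = \frac{568}{4962498765}$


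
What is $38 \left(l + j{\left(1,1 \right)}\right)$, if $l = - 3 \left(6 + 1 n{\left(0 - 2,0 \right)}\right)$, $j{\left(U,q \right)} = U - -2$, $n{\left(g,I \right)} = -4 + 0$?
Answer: $-114$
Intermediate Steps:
$n{\left(g,I \right)} = -4$
$j{\left(U,q \right)} = 2 + U$ ($j{\left(U,q \right)} = U + 2 = 2 + U$)
$l = -6$ ($l = - 3 \left(6 + 1 \left(-4\right)\right) = - 3 \left(6 - 4\right) = \left(-3\right) 2 = -6$)
$38 \left(l + j{\left(1,1 \right)}\right) = 38 \left(-6 + \left(2 + 1\right)\right) = 38 \left(-6 + 3\right) = 38 \left(-3\right) = -114$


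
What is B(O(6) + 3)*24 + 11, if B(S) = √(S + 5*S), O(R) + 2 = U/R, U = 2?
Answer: 11 + 48*√2 ≈ 78.882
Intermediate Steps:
O(R) = -2 + 2/R
B(S) = √6*√S (B(S) = √(6*S) = √6*√S)
B(O(6) + 3)*24 + 11 = (√6*√((-2 + 2/6) + 3))*24 + 11 = (√6*√((-2 + 2*(⅙)) + 3))*24 + 11 = (√6*√((-2 + ⅓) + 3))*24 + 11 = (√6*√(-5/3 + 3))*24 + 11 = (√6*√(4/3))*24 + 11 = (√6*(2*√3/3))*24 + 11 = (2*√2)*24 + 11 = 48*√2 + 11 = 11 + 48*√2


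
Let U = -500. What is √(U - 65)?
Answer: I*√565 ≈ 23.77*I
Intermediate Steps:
√(U - 65) = √(-500 - 65) = √(-565) = I*√565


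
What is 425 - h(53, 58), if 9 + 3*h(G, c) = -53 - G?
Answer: 1390/3 ≈ 463.33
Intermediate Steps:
h(G, c) = -62/3 - G/3 (h(G, c) = -3 + (-53 - G)/3 = -3 + (-53/3 - G/3) = -62/3 - G/3)
425 - h(53, 58) = 425 - (-62/3 - ⅓*53) = 425 - (-62/3 - 53/3) = 425 - 1*(-115/3) = 425 + 115/3 = 1390/3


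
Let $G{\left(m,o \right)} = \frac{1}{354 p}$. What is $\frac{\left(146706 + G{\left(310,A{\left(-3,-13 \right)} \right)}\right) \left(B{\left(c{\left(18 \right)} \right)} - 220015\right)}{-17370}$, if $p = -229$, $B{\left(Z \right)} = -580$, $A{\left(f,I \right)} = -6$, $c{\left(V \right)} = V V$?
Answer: $\frac{524701469542805}{281623284} \approx 1.8631 \cdot 10^{6}$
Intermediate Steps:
$c{\left(V \right)} = V^{2}$
$G{\left(m,o \right)} = - \frac{1}{81066}$ ($G{\left(m,o \right)} = \frac{1}{354 \left(-229\right)} = \frac{1}{354} \left(- \frac{1}{229}\right) = - \frac{1}{81066}$)
$\frac{\left(146706 + G{\left(310,A{\left(-3,-13 \right)} \right)}\right) \left(B{\left(c{\left(18 \right)} \right)} - 220015\right)}{-17370} = \frac{\left(146706 - \frac{1}{81066}\right) \left(-580 - 220015\right)}{-17370} = \frac{11892868595}{81066} \left(-220595\right) \left(- \frac{1}{17370}\right) = \left(- \frac{2623507347714025}{81066}\right) \left(- \frac{1}{17370}\right) = \frac{524701469542805}{281623284}$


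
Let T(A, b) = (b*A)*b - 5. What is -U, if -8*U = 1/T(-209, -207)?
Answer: -1/71643568 ≈ -1.3958e-8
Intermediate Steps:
T(A, b) = -5 + A*b² (T(A, b) = (A*b)*b - 5 = A*b² - 5 = -5 + A*b²)
U = 1/71643568 (U = -1/(8*(-5 - 209*(-207)²)) = -1/(8*(-5 - 209*42849)) = -1/(8*(-5 - 8955441)) = -⅛/(-8955446) = -⅛*(-1/8955446) = 1/71643568 ≈ 1.3958e-8)
-U = -1*1/71643568 = -1/71643568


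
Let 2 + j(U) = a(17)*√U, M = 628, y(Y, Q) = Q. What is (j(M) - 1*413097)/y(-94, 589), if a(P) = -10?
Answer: -413099/589 - 20*√157/589 ≈ -701.78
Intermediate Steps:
j(U) = -2 - 10*√U
(j(M) - 1*413097)/y(-94, 589) = ((-2 - 20*√157) - 1*413097)/589 = ((-2 - 20*√157) - 413097)*(1/589) = (-413099 - 20*√157)*(1/589) = -413099/589 - 20*√157/589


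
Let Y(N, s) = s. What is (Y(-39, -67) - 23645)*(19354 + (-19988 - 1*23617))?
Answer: 575039712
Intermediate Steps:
(Y(-39, -67) - 23645)*(19354 + (-19988 - 1*23617)) = (-67 - 23645)*(19354 + (-19988 - 1*23617)) = -23712*(19354 + (-19988 - 23617)) = -23712*(19354 - 43605) = -23712*(-24251) = 575039712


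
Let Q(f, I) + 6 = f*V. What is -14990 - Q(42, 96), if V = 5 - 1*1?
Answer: -15152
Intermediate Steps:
V = 4 (V = 5 - 1 = 4)
Q(f, I) = -6 + 4*f (Q(f, I) = -6 + f*4 = -6 + 4*f)
-14990 - Q(42, 96) = -14990 - (-6 + 4*42) = -14990 - (-6 + 168) = -14990 - 1*162 = -14990 - 162 = -15152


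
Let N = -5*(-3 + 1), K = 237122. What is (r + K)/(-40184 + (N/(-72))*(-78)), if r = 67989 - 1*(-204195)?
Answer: -3055836/241039 ≈ -12.678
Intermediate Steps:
r = 272184 (r = 67989 + 204195 = 272184)
N = 10 (N = -5*(-2) = 10)
(r + K)/(-40184 + (N/(-72))*(-78)) = (272184 + 237122)/(-40184 + (10/(-72))*(-78)) = 509306/(-40184 + (10*(-1/72))*(-78)) = 509306/(-40184 - 5/36*(-78)) = 509306/(-40184 + 65/6) = 509306/(-241039/6) = 509306*(-6/241039) = -3055836/241039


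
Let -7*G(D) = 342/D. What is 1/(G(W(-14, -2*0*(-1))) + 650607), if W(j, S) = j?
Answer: 49/31879914 ≈ 1.5370e-6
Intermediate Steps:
G(D) = -342/(7*D)
1/(G(W(-14, -2*0*(-1))) + 650607) = 1/(-342/7/(-14) + 650607) = 1/(-342/7*(-1/14) + 650607) = 1/(171/49 + 650607) = 1/(31879914/49) = 49/31879914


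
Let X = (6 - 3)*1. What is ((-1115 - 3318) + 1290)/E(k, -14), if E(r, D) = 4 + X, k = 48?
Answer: -449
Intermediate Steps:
X = 3 (X = 3*1 = 3)
E(r, D) = 7 (E(r, D) = 4 + 3 = 7)
((-1115 - 3318) + 1290)/E(k, -14) = ((-1115 - 3318) + 1290)/7 = (-4433 + 1290)*(1/7) = -3143*1/7 = -449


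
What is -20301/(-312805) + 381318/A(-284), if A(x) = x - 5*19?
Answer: -119270482911/118553095 ≈ -1006.1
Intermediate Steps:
A(x) = -95 + x (A(x) = x - 95 = -95 + x)
-20301/(-312805) + 381318/A(-284) = -20301/(-312805) + 381318/(-95 - 284) = -20301*(-1/312805) + 381318/(-379) = 20301/312805 + 381318*(-1/379) = 20301/312805 - 381318/379 = -119270482911/118553095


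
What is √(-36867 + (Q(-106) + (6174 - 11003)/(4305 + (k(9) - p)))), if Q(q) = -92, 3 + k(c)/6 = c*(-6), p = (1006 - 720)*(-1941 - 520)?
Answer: 2*I*√4629056289751735/707809 ≈ 192.25*I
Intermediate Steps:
p = -703846 (p = 286*(-2461) = -703846)
k(c) = -18 - 36*c (k(c) = -18 + 6*(c*(-6)) = -18 + 6*(-6*c) = -18 - 36*c)
√(-36867 + (Q(-106) + (6174 - 11003)/(4305 + (k(9) - p)))) = √(-36867 + (-92 + (6174 - 11003)/(4305 + ((-18 - 36*9) - 1*(-703846))))) = √(-36867 + (-92 - 4829/(4305 + ((-18 - 324) + 703846)))) = √(-36867 + (-92 - 4829/(4305 + (-342 + 703846)))) = √(-36867 + (-92 - 4829/(4305 + 703504))) = √(-36867 + (-92 - 4829/707809)) = √(-36867 - 65123257/707809) = √(-26159917660/707809) = 2*I*√4629056289751735/707809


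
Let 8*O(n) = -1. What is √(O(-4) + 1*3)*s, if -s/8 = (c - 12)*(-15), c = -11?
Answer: -690*√46 ≈ -4679.8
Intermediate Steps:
O(n) = -⅛ (O(n) = (⅛)*(-1) = -⅛)
s = -2760 (s = -8*(-11 - 12)*(-15) = -(-184)*(-15) = -8*345 = -2760)
√(O(-4) + 1*3)*s = √(-⅛ + 1*3)*(-2760) = √(-⅛ + 3)*(-2760) = √(23/8)*(-2760) = (√46/4)*(-2760) = -690*√46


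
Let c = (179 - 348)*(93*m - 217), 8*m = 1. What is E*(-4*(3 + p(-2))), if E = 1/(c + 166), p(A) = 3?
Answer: -192/278995 ≈ -0.00068818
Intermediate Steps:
m = ⅛ (m = (⅛)*1 = ⅛ ≈ 0.12500)
c = 277667/8 (c = (179 - 348)*(93*(⅛) - 217) = -169*(93/8 - 217) = -169*(-1643/8) = 277667/8 ≈ 34708.)
E = 8/278995 (E = 1/(277667/8 + 166) = 1/(278995/8) = 8/278995 ≈ 2.8674e-5)
E*(-4*(3 + p(-2))) = 8*(-4*(3 + 3))/278995 = 8*(-4*6)/278995 = (8/278995)*(-24) = -192/278995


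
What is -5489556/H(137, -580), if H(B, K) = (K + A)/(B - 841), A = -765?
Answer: -3864647424/1345 ≈ -2.8733e+6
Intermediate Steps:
H(B, K) = (-765 + K)/(-841 + B) (H(B, K) = (K - 765)/(B - 841) = (-765 + K)/(-841 + B))
-5489556/H(137, -580) = -5489556*(-841 + 137)/(-765 - 580) = -5489556/(-1345/(-704)) = -5489556/((-1/704*(-1345))) = -5489556/1345/704 = -5489556*704/1345 = -3864647424/1345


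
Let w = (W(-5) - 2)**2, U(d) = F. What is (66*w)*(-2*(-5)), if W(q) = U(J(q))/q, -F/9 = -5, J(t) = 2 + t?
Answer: 79860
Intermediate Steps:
F = 45 (F = -9*(-5) = 45)
U(d) = 45
W(q) = 45/q
w = 121 (w = (45/(-5) - 2)**2 = (45*(-1/5) - 2)**2 = (-9 - 2)**2 = (-11)**2 = 121)
(66*w)*(-2*(-5)) = (66*121)*(-2*(-5)) = 7986*10 = 79860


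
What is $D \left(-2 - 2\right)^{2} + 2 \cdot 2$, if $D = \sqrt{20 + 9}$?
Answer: $4 + 16 \sqrt{29} \approx 90.163$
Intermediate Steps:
$D = \sqrt{29} \approx 5.3852$
$D \left(-2 - 2\right)^{2} + 2 \cdot 2 = \sqrt{29} \left(-2 - 2\right)^{2} + 2 \cdot 2 = \sqrt{29} \left(-4\right)^{2} + 4 = \sqrt{29} \cdot 16 + 4 = 16 \sqrt{29} + 4 = 4 + 16 \sqrt{29}$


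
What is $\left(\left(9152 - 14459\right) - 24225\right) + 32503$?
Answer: $2971$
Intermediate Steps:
$\left(\left(9152 - 14459\right) - 24225\right) + 32503 = \left(-5307 - 24225\right) + 32503 = -29532 + 32503 = 2971$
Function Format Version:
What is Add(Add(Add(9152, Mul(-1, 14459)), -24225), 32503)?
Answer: 2971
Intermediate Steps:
Add(Add(Add(9152, Mul(-1, 14459)), -24225), 32503) = Add(Add(Add(9152, -14459), -24225), 32503) = Add(Add(-5307, -24225), 32503) = Add(-29532, 32503) = 2971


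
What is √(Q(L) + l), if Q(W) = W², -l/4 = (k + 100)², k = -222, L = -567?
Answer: √261953 ≈ 511.81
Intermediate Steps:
l = -59536 (l = -4*(-222 + 100)² = -4*(-122)² = -4*14884 = -59536)
√(Q(L) + l) = √((-567)² - 59536) = √(321489 - 59536) = √261953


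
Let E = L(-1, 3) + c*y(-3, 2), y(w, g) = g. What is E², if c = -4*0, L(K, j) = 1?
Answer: 1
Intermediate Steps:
c = 0
E = 1 (E = 1 + 0*2 = 1 + 0 = 1)
E² = 1² = 1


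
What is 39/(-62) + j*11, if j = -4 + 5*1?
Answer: 643/62 ≈ 10.371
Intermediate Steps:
j = 1 (j = -4 + 5 = 1)
39/(-62) + j*11 = 39/(-62) + 1*11 = 39*(-1/62) + 11 = -39/62 + 11 = 643/62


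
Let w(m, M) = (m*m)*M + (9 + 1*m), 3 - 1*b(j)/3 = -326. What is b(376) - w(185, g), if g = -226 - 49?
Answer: 9412668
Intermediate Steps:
b(j) = 987 (b(j) = 9 - 3*(-326) = 9 + 978 = 987)
g = -275
w(m, M) = 9 + m + M*m² (w(m, M) = m²*M + (9 + m) = M*m² + (9 + m) = 9 + m + M*m²)
b(376) - w(185, g) = 987 - (9 + 185 - 275*185²) = 987 - (9 + 185 - 275*34225) = 987 - (9 + 185 - 9411875) = 987 - 1*(-9411681) = 987 + 9411681 = 9412668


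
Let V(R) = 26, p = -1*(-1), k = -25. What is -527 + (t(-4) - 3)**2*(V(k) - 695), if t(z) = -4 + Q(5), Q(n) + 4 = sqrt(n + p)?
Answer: -85490 + 14718*sqrt(6) ≈ -49438.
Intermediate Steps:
p = 1
Q(n) = -4 + sqrt(1 + n) (Q(n) = -4 + sqrt(n + 1) = -4 + sqrt(1 + n))
t(z) = -8 + sqrt(6) (t(z) = -4 + (-4 + sqrt(1 + 5)) = -4 + (-4 + sqrt(6)) = -8 + sqrt(6))
-527 + (t(-4) - 3)**2*(V(k) - 695) = -527 + ((-8 + sqrt(6)) - 3)**2*(26 - 695) = -527 + (-11 + sqrt(6))**2*(-669) = -527 - 669*(-11 + sqrt(6))**2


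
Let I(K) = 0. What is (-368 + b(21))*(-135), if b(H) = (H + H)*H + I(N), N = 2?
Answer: -69390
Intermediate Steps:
b(H) = 2*H**2 (b(H) = (H + H)*H + 0 = (2*H)*H + 0 = 2*H**2 + 0 = 2*H**2)
(-368 + b(21))*(-135) = (-368 + 2*21**2)*(-135) = (-368 + 2*441)*(-135) = (-368 + 882)*(-135) = 514*(-135) = -69390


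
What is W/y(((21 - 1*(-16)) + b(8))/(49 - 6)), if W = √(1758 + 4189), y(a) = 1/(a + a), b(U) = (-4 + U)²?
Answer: 106*√5947/43 ≈ 190.10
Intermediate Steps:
y(a) = 1/(2*a)
W = √5947 ≈ 77.117
W/y(((21 - 1*(-16)) + b(8))/(49 - 6)) = √5947/((1/(2*((((21 - 1*(-16)) + (-4 + 8)²)/(49 - 6)))))) = √5947/((1/(2*((((21 + 16) + 4²)/43))))) = √5947/((1/(2*(((37 + 16)*(1/43)))))) = √5947/((1/(2*((53*(1/43)))))) = √5947/((1/(2*(53/43)))) = √5947/(((½)*(43/53))) = √5947/(43/106) = √5947*(106/43) = 106*√5947/43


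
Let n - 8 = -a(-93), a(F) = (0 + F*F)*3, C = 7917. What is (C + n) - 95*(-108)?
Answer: -7762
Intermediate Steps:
a(F) = 3*F**2 (a(F) = (0 + F**2)*3 = F**2*3 = 3*F**2)
n = -25939 (n = 8 - 3*(-93)**2 = 8 - 3*8649 = 8 - 1*25947 = 8 - 25947 = -25939)
(C + n) - 95*(-108) = (7917 - 25939) - 95*(-108) = -18022 + 10260 = -7762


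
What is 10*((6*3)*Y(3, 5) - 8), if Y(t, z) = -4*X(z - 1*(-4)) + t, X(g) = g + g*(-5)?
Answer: 26380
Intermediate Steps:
X(g) = -4*g (X(g) = g - 5*g = -4*g)
Y(t, z) = 64 + t + 16*z (Y(t, z) = -(-16)*(z - 1*(-4)) + t = -(-16)*(z + 4) + t = -(-16)*(4 + z) + t = -4*(-16 - 4*z) + t = (64 + 16*z) + t = 64 + t + 16*z)
10*((6*3)*Y(3, 5) - 8) = 10*((6*3)*(64 + 3 + 16*5) - 8) = 10*(18*(64 + 3 + 80) - 8) = 10*(18*147 - 8) = 10*(2646 - 8) = 10*2638 = 26380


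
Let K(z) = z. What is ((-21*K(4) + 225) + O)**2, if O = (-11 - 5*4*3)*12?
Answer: 505521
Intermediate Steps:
O = -852 (O = (-11 - 20*3)*12 = (-11 - 60)*12 = -71*12 = -852)
((-21*K(4) + 225) + O)**2 = ((-21*4 + 225) - 852)**2 = ((-84 + 225) - 852)**2 = (141 - 852)**2 = (-711)**2 = 505521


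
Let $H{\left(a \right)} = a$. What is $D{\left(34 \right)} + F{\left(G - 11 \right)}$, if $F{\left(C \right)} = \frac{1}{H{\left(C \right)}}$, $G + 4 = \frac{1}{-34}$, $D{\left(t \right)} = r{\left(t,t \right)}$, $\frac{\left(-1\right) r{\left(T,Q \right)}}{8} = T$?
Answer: $- \frac{139026}{511} \approx -272.07$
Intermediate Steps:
$r{\left(T,Q \right)} = - 8 T$
$D{\left(t \right)} = - 8 t$
$G = - \frac{137}{34}$ ($G = -4 + \frac{1}{-34} = -4 - \frac{1}{34} = - \frac{137}{34} \approx -4.0294$)
$F{\left(C \right)} = \frac{1}{C}$
$D{\left(34 \right)} + F{\left(G - 11 \right)} = \left(-8\right) 34 + \frac{1}{- \frac{137}{34} - 11} = -272 + \frac{1}{- \frac{137}{34} - 11} = -272 + \frac{1}{- \frac{511}{34}} = -272 - \frac{34}{511} = - \frac{139026}{511}$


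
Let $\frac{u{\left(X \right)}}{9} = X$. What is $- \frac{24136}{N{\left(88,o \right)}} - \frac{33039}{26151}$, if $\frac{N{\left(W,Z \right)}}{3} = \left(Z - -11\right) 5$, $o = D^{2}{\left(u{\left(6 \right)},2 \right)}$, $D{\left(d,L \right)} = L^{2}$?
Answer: $- \frac{214853777}{3530385} \approx -60.858$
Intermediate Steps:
$u{\left(X \right)} = 9 X$
$o = 16$ ($o = \left(2^{2}\right)^{2} = 4^{2} = 16$)
$N{\left(W,Z \right)} = 165 + 15 Z$ ($N{\left(W,Z \right)} = 3 \left(Z - -11\right) 5 = 3 \left(Z + 11\right) 5 = 3 \left(11 + Z\right) 5 = 3 \left(55 + 5 Z\right) = 165 + 15 Z$)
$- \frac{24136}{N{\left(88,o \right)}} - \frac{33039}{26151} = - \frac{24136}{165 + 15 \cdot 16} - \frac{33039}{26151} = - \frac{24136}{165 + 240} - \frac{11013}{8717} = - \frac{24136}{405} - \frac{11013}{8717} = - \frac{214853777}{3530385}$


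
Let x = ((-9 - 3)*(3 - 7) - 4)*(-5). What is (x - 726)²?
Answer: 894916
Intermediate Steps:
x = -220 (x = (-12*(-4) - 4)*(-5) = (48 - 4)*(-5) = 44*(-5) = -220)
(x - 726)² = (-220 - 726)² = (-946)² = 894916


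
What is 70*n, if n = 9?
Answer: 630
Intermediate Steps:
70*n = 70*9 = 630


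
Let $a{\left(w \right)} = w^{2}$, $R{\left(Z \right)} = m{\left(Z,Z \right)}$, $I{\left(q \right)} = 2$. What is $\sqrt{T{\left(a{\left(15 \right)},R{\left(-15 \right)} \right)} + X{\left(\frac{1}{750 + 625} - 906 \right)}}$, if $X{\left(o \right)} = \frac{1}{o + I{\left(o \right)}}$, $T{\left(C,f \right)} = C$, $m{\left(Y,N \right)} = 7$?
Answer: $\frac{10 \sqrt{386259729474}}{414333} \approx 15.0$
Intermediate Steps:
$R{\left(Z \right)} = 7$
$X{\left(o \right)} = \frac{1}{2 + o}$ ($X{\left(o \right)} = \frac{1}{o + 2} = \frac{1}{2 + o}$)
$\sqrt{T{\left(a{\left(15 \right)},R{\left(-15 \right)} \right)} + X{\left(\frac{1}{750 + 625} - 906 \right)}} = \sqrt{15^{2} + \frac{1}{2 - \left(906 - \frac{1}{750 + 625}\right)}} = \sqrt{225 + \frac{1}{2 - \left(906 - \frac{1}{1375}\right)}} = \sqrt{225 + \frac{1}{2 + \left(\frac{1}{1375} - 906\right)}} = \sqrt{225 + \frac{1}{2 - \frac{1245749}{1375}}} = \sqrt{225 + \frac{1}{- \frac{1242999}{1375}}} = \sqrt{225 - \frac{1375}{1242999}} = \sqrt{\frac{279673400}{1242999}} = \frac{10 \sqrt{386259729474}}{414333}$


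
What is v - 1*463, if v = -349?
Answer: -812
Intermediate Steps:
v - 1*463 = -349 - 1*463 = -349 - 463 = -812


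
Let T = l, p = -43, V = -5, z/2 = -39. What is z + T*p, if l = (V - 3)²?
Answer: -2830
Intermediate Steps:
z = -78 (z = 2*(-39) = -78)
l = 64 (l = (-5 - 3)² = (-8)² = 64)
T = 64
z + T*p = -78 + 64*(-43) = -78 - 2752 = -2830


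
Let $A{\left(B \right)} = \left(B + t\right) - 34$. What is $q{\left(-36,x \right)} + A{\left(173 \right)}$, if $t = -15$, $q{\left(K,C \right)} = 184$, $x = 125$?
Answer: $308$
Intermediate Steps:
$A{\left(B \right)} = -49 + B$ ($A{\left(B \right)} = \left(B - 15\right) - 34 = \left(-15 + B\right) - 34 = -49 + B$)
$q{\left(-36,x \right)} + A{\left(173 \right)} = 184 + \left(-49 + 173\right) = 184 + 124 = 308$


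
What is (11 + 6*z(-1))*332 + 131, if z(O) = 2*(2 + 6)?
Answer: 35655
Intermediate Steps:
z(O) = 16 (z(O) = 2*8 = 16)
(11 + 6*z(-1))*332 + 131 = (11 + 6*16)*332 + 131 = (11 + 96)*332 + 131 = 107*332 + 131 = 35524 + 131 = 35655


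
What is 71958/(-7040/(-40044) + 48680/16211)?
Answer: 5838971501259/257933420 ≈ 22638.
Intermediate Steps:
71958/(-7040/(-40044) + 48680/16211) = 71958/(-7040*(-1/40044) + 48680*(1/16211)) = 71958/(1760/10011 + 48680/16211) = 71958/(515866840/162288321) = 71958*(162288321/515866840) = 5838971501259/257933420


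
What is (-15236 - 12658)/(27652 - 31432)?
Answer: 4649/630 ≈ 7.3794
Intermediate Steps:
(-15236 - 12658)/(27652 - 31432) = -27894/(-3780) = -27894*(-1/3780) = 4649/630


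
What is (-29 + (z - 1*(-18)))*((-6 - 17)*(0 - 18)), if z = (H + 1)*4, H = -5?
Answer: -11178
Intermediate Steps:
z = -16 (z = (-5 + 1)*4 = -4*4 = -16)
(-29 + (z - 1*(-18)))*((-6 - 17)*(0 - 18)) = (-29 + (-16 - 1*(-18)))*((-6 - 17)*(0 - 18)) = (-29 + (-16 + 18))*(-23*(-18)) = (-29 + 2)*414 = -27*414 = -11178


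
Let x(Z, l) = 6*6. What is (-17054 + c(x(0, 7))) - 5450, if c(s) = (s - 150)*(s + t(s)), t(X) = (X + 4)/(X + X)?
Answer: -80014/3 ≈ -26671.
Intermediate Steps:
t(X) = (4 + X)/(2*X) (t(X) = (4 + X)/((2*X)) = (4 + X)*(1/(2*X)) = (4 + X)/(2*X))
x(Z, l) = 36
c(s) = (-150 + s)*(s + (4 + s)/(2*s)) (c(s) = (s - 150)*(s + (4 + s)/(2*s)) = (-150 + s)*(s + (4 + s)/(2*s)))
(-17054 + c(x(0, 7))) - 5450 = (-17054 + (-73 + 36**2 - 300/36 - 299/2*36)) - 5450 = (-17054 + (-73 + 1296 - 300*1/36 - 5382)) - 5450 = (-17054 + (-73 + 1296 - 25/3 - 5382)) - 5450 = (-17054 - 12502/3) - 5450 = -63664/3 - 5450 = -80014/3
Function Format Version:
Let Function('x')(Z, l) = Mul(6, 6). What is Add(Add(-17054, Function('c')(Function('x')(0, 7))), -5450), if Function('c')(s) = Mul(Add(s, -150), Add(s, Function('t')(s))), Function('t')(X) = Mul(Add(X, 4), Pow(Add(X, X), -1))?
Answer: Rational(-80014, 3) ≈ -26671.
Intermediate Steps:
Function('t')(X) = Mul(Rational(1, 2), Pow(X, -1), Add(4, X)) (Function('t')(X) = Mul(Add(4, X), Pow(Mul(2, X), -1)) = Mul(Add(4, X), Mul(Rational(1, 2), Pow(X, -1))) = Mul(Rational(1, 2), Pow(X, -1), Add(4, X)))
Function('x')(Z, l) = 36
Function('c')(s) = Mul(Add(-150, s), Add(s, Mul(Rational(1, 2), Pow(s, -1), Add(4, s)))) (Function('c')(s) = Mul(Add(s, -150), Add(s, Mul(Rational(1, 2), Pow(s, -1), Add(4, s)))) = Mul(Add(-150, s), Add(s, Mul(Rational(1, 2), Pow(s, -1), Add(4, s)))))
Add(Add(-17054, Function('c')(Function('x')(0, 7))), -5450) = Add(Add(-17054, Add(-73, Pow(36, 2), Mul(-300, Pow(36, -1)), Mul(Rational(-299, 2), 36))), -5450) = Add(Add(-17054, Add(-73, 1296, Mul(-300, Rational(1, 36)), -5382)), -5450) = Add(Add(-17054, Add(-73, 1296, Rational(-25, 3), -5382)), -5450) = Add(Add(-17054, Rational(-12502, 3)), -5450) = Add(Rational(-63664, 3), -5450) = Rational(-80014, 3)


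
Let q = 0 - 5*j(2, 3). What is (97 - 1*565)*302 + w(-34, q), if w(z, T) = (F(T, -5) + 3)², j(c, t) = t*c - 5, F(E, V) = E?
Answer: -141332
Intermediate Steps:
j(c, t) = -5 + c*t (j(c, t) = c*t - 5 = -5 + c*t)
q = -5 (q = 0 - 5*(-5 + 2*3) = 0 - 5*(-5 + 6) = 0 - 5*1 = 0 - 5 = -5)
w(z, T) = (3 + T)² (w(z, T) = (T + 3)² = (3 + T)²)
(97 - 1*565)*302 + w(-34, q) = (97 - 1*565)*302 + (3 - 5)² = (97 - 565)*302 + (-2)² = -468*302 + 4 = -141336 + 4 = -141332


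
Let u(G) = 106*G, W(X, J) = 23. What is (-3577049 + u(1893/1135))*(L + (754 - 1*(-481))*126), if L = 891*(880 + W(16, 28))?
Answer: -3898102892962131/1135 ≈ -3.4345e+12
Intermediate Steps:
L = 804573 (L = 891*(880 + 23) = 891*903 = 804573)
(-3577049 + u(1893/1135))*(L + (754 - 1*(-481))*126) = (-3577049 + 106*(1893/1135))*(804573 + (754 - 1*(-481))*126) = (-3577049 + 106*(1893*(1/1135)))*(804573 + (754 + 481)*126) = (-3577049 + 106*(1893/1135))*(804573 + 1235*126) = (-3577049 + 200658/1135)*(804573 + 155610) = -4059749957/1135*960183 = -3898102892962131/1135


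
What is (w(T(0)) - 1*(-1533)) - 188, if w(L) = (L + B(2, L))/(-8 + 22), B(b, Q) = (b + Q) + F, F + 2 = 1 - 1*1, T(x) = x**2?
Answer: 1345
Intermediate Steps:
F = -2 (F = -2 + (1 - 1*1) = -2 + (1 - 1) = -2 + 0 = -2)
B(b, Q) = -2 + Q + b (B(b, Q) = (b + Q) - 2 = (Q + b) - 2 = -2 + Q + b)
w(L) = L/7 (w(L) = (L + (-2 + L + 2))/(-8 + 22) = (L + L)/14 = (2*L)*(1/14) = L/7)
(w(T(0)) - 1*(-1533)) - 188 = ((1/7)*0**2 - 1*(-1533)) - 188 = ((1/7)*0 + 1533) - 188 = (0 + 1533) - 188 = 1533 - 188 = 1345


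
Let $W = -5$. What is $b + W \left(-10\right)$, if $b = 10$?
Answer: $60$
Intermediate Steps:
$b + W \left(-10\right) = 10 - -50 = 10 + 50 = 60$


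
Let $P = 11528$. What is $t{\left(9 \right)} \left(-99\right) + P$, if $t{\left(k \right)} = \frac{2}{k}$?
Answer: $11506$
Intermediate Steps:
$t{\left(9 \right)} \left(-99\right) + P = \frac{2}{9} \left(-99\right) + 11528 = -22 + 11528 = 11506$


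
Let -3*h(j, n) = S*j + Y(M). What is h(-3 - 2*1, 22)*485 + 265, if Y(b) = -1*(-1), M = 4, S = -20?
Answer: -48190/3 ≈ -16063.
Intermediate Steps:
Y(b) = 1
h(j, n) = -1/3 + 20*j/3 (h(j, n) = -(-20*j + 1)/3 = -(1 - 20*j)/3 = -1/3 + 20*j/3)
h(-3 - 2*1, 22)*485 + 265 = (-1/3 + 20*(-3 - 2*1)/3)*485 + 265 = (-1/3 + 20*(-3 - 2)/3)*485 + 265 = (-1/3 + (20/3)*(-5))*485 + 265 = (-1/3 - 100/3)*485 + 265 = -101/3*485 + 265 = -48985/3 + 265 = -48190/3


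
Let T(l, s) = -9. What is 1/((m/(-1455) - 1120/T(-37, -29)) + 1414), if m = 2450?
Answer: 873/1341592 ≈ 0.00065072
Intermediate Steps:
1/((m/(-1455) - 1120/T(-37, -29)) + 1414) = 1/((2450/(-1455) - 1120/(-9)) + 1414) = 1/((2450*(-1/1455) - 1120*(-⅑)) + 1414) = 1/((-490/291 + 1120/9) + 1414) = 1/(107170/873 + 1414) = 1/(1341592/873) = 873/1341592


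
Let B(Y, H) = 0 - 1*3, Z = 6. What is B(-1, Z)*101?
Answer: -303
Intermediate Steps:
B(Y, H) = -3 (B(Y, H) = 0 - 3 = -3)
B(-1, Z)*101 = -3*101 = -303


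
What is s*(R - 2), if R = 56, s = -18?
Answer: -972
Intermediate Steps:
s*(R - 2) = -18*(56 - 2) = -18*54 = -972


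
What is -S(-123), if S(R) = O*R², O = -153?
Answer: 2314737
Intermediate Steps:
S(R) = -153*R²
-S(-123) = -(-153)*(-123)² = -(-153)*15129 = -1*(-2314737) = 2314737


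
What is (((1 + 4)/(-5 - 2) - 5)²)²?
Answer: 2560000/2401 ≈ 1066.2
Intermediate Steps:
(((1 + 4)/(-5 - 2) - 5)²)² = ((5/(-7) - 5)²)² = ((5*(-⅐) - 5)²)² = ((-5/7 - 5)²)² = ((-40/7)²)² = (1600/49)² = 2560000/2401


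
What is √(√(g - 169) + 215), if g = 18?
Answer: √(215 + I*√151) ≈ 14.669 + 0.41885*I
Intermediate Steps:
√(√(g - 169) + 215) = √(√(18 - 169) + 215) = √(√(-151) + 215) = √(I*√151 + 215) = √(215 + I*√151)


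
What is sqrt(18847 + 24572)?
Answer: sqrt(43419) ≈ 208.37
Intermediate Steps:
sqrt(18847 + 24572) = sqrt(43419)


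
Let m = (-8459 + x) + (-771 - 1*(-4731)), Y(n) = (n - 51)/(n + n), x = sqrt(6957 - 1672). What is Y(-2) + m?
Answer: -17943/4 + sqrt(5285) ≈ -4413.1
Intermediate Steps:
x = sqrt(5285) ≈ 72.698
Y(n) = (-51 + n)/(2*n) (Y(n) = (-51 + n)/((2*n)) = (-51 + n)*(1/(2*n)) = (-51 + n)/(2*n))
m = -4499 + sqrt(5285) (m = (-8459 + sqrt(5285)) + (-771 - 1*(-4731)) = (-8459 + sqrt(5285)) + (-771 + 4731) = (-8459 + sqrt(5285)) + 3960 = -4499 + sqrt(5285) ≈ -4426.3)
Y(-2) + m = (1/2)*(-51 - 2)/(-2) + (-4499 + sqrt(5285)) = (1/2)*(-1/2)*(-53) + (-4499 + sqrt(5285)) = 53/4 + (-4499 + sqrt(5285)) = -17943/4 + sqrt(5285)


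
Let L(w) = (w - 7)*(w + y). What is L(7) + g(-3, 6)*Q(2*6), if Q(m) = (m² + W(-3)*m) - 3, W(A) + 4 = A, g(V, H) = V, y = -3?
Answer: -171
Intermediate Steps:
W(A) = -4 + A
L(w) = (-7 + w)*(-3 + w) (L(w) = (w - 7)*(w - 3) = (-7 + w)*(-3 + w))
Q(m) = -3 + m² - 7*m (Q(m) = (m² + (-4 - 3)*m) - 3 = (m² - 7*m) - 3 = -3 + m² - 7*m)
L(7) + g(-3, 6)*Q(2*6) = (21 + 7² - 10*7) - 3*(-3 + (2*6)² - 14*6) = (21 + 49 - 70) - 3*(-3 + 12² - 7*12) = 0 - 3*(-3 + 144 - 84) = 0 - 3*57 = 0 - 171 = -171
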